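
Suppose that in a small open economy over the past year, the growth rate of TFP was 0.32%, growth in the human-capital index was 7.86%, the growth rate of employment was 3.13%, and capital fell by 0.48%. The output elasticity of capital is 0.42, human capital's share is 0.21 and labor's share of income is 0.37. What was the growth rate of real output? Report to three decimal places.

2.927%

Labor's share = 1 − 0.42 − 0.21 = 0.37.
Capital: 0.42 × (-0.48) = -0.2016 pp.
The human-capital index: 0.21 × 7.86 = 1.6506 pp.
Employment: 0.37 × 3.13 = 1.1581 pp.
Output growth = 0.32 + 2.6071 = 2.9271%.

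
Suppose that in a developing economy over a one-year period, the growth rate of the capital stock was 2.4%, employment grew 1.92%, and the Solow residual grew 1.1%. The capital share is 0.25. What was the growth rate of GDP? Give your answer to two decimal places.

Labor's share = 1 − 0.25 = 0.75.
The capital stock: 0.25 × 2.4 = 0.6 pp.
Employment: 0.75 × 1.92 = 1.44 pp.
Output growth = 1.1 + 2.04 = 3.14%.

3.14%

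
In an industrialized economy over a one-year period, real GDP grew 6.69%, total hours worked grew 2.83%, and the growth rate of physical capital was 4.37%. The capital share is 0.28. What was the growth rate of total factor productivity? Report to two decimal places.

Total factor productivity growth was 3.43%.

Labor's share = 1 − 0.28 = 0.72.
Physical capital: 0.28 × 4.37 = 1.2236 pp.
Total hours worked: 0.72 × 2.83 = 2.0376 pp.
TFP growth = 6.69 − 3.2612 = 3.4288%.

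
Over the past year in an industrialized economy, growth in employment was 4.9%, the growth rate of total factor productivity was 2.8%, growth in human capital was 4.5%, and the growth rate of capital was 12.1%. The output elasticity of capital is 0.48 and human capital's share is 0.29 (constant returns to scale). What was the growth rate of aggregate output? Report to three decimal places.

11.040%

Labor's share = 1 − 0.48 − 0.29 = 0.23.
Capital: 0.48 × 12.1 = 5.808 pp.
Human capital: 0.29 × 4.5 = 1.305 pp.
Employment: 0.23 × 4.9 = 1.127 pp.
Output growth = 2.8 + 8.24 = 11.04%.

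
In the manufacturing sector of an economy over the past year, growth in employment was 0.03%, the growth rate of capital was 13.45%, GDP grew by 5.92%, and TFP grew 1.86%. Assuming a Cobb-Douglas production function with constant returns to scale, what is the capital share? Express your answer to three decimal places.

gY = gA + α·gK + (1−α)·gL, so gY − gA − gL = α(gK − gL).
5.92 − 1.86 − 0.03 = α × (13.45 − 0.03).
4.03 = 13.42 α, so α = 0.3003.

The capital share is 0.300.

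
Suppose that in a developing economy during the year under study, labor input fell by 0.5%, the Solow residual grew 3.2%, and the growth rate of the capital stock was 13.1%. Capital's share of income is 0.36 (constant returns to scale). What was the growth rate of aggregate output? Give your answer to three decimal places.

Labor's share = 1 − 0.36 = 0.64.
The capital stock: 0.36 × 13.1 = 4.716 pp.
Labor input: 0.64 × (-0.5) = -0.32 pp.
Output growth = 3.2 + 4.396 = 7.596%.

7.596%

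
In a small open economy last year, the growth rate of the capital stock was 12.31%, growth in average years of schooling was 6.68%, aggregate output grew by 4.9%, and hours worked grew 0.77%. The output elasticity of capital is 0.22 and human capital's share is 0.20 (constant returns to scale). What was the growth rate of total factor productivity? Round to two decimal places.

0.41%

Labor's share = 1 − 0.22 − 0.2 = 0.58.
The capital stock: 0.22 × 12.31 = 2.7082 pp.
Average years of schooling: 0.2 × 6.68 = 1.336 pp.
Hours worked: 0.58 × 0.77 = 0.4466 pp.
TFP growth = 4.9 − 4.4908 = 0.4092%.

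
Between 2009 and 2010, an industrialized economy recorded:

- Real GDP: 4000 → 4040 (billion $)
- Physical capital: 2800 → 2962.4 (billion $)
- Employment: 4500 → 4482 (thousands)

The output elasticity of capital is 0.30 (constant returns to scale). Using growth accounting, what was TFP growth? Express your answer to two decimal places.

Real GDP growth = (4040 − 4000) / 4000 = 1%.
Physical capital growth = (2962.4 − 2800) / 2800 = 5.8%.
Employment growth = (4482 − 4500) / 4500 = -0.4%.
Labor's share = 1 − 0.3 = 0.7.
Physical capital: 0.3 × 5.8 = 1.74 pp.
Employment: 0.7 × (-0.4) = -0.28 pp.
TFP growth = 1 − 1.46 = -0.46%.

-0.46%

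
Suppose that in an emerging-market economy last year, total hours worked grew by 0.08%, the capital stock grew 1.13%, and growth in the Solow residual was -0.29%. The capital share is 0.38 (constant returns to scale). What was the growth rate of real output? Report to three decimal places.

Labor's share = 1 − 0.38 = 0.62.
The capital stock: 0.38 × 1.13 = 0.4294 pp.
Total hours worked: 0.62 × 0.08 = 0.0496 pp.
Output growth = -0.29 + 0.479 = 0.189%.

0.189%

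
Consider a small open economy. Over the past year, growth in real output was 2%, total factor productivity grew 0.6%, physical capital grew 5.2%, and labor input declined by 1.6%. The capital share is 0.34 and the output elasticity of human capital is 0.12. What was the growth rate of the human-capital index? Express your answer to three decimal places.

Labor's share = 1 − 0.34 − 0.12 = 0.54.
gY = gA + 0.34×5.2 + 0.54×(-1.6) + 0.12×g.
0.12×g = 2 − 0.6 − 0.904 = 0.496.
g = 0.496 / 0.12 = 4.13333%.

The human-capital index grew 4.133%.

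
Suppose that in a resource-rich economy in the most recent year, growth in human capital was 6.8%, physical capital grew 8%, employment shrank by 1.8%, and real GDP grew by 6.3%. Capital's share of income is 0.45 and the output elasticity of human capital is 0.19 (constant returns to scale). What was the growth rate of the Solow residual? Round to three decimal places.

Labor's share = 1 − 0.45 − 0.19 = 0.36.
Physical capital: 0.45 × 8 = 3.6 pp.
Human capital: 0.19 × 6.8 = 1.292 pp.
Employment: 0.36 × (-1.8) = -0.648 pp.
TFP growth = 6.3 − 4.244 = 2.056%.

The Solow residual growth was 2.056%.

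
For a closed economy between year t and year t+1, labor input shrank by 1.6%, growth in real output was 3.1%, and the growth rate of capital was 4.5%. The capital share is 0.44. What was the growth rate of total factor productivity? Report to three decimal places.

Labor's share = 1 − 0.44 = 0.56.
Capital: 0.44 × 4.5 = 1.98 pp.
Labor input: 0.56 × (-1.6) = -0.896 pp.
TFP growth = 3.1 − 1.084 = 2.016%.

2.016%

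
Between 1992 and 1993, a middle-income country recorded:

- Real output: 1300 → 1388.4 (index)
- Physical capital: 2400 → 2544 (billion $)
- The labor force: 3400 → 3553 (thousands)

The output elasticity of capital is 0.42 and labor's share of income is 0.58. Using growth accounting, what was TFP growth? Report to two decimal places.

Real output growth = (1388.4 − 1300) / 1300 = 6.8%.
Physical capital growth = (2544 − 2400) / 2400 = 6%.
The labor force growth = (3553 − 3400) / 3400 = 4.5%.
Labor's share = 1 − 0.42 = 0.58.
Physical capital: 0.42 × 6 = 2.52 pp.
The labor force: 0.58 × 4.5 = 2.61 pp.
TFP growth = 6.8 − 5.13 = 1.67%.

1.67%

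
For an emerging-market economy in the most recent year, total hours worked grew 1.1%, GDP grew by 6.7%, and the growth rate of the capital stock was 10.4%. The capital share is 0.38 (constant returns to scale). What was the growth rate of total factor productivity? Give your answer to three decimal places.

2.066%

Labor's share = 1 − 0.38 = 0.62.
The capital stock: 0.38 × 10.4 = 3.952 pp.
Total hours worked: 0.62 × 1.1 = 0.682 pp.
TFP growth = 6.7 − 4.634 = 2.066%.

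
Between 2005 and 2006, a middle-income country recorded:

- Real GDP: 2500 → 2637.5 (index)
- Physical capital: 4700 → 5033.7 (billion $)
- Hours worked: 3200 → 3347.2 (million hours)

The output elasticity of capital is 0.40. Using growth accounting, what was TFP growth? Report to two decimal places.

Real GDP growth = (2637.5 − 2500) / 2500 = 5.5%.
Physical capital growth = (5033.7 − 4700) / 4700 = 7.1%.
Hours worked growth = (3347.2 − 3200) / 3200 = 4.6%.
Labor's share = 1 − 0.4 = 0.6.
Physical capital: 0.4 × 7.1 = 2.84 pp.
Hours worked: 0.6 × 4.6 = 2.76 pp.
TFP growth = 5.5 − 5.6 = -0.1%.

-0.10%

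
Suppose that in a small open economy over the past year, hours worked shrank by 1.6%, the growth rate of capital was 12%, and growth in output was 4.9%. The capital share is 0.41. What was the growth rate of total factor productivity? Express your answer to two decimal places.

Labor's share = 1 − 0.41 = 0.59.
Capital: 0.41 × 12 = 4.92 pp.
Hours worked: 0.59 × (-1.6) = -0.944 pp.
TFP growth = 4.9 − 3.976 = 0.924%.

Total factor productivity growth was 0.92%.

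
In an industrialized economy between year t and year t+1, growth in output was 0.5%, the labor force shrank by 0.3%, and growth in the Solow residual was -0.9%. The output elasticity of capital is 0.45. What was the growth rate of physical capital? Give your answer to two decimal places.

Physical capital grew 3.48%.

Labor's share = 1 − 0.45 = 0.55.
gY = gA + 0.55×(-0.3) + 0.45×g.
0.45×g = 0.5 + 0.9 + 0.165 = 1.565.
g = 1.565 / 0.45 = 3.4778%.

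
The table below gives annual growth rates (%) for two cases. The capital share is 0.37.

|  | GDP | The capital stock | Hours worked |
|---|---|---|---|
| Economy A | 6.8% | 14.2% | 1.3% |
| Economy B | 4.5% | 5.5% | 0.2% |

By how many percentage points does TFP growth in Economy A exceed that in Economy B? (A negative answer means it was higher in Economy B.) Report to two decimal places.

-1.61 percentage points

Labor's share = 1 − 0.37 = 0.63.
Economy A: TFP = 6.8 − 5.254 − 0.819 = 0.727%.
Economy B: TFP = 4.5 − 2.035 − 0.126 = 2.339%.
Difference = 0.727 − (2.339) = -1.612 pp.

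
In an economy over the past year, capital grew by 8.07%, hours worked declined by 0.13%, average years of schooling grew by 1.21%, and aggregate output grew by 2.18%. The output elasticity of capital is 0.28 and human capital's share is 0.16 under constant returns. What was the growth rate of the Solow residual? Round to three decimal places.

-0.200%

Labor's share = 1 − 0.28 − 0.16 = 0.56.
Capital: 0.28 × 8.07 = 2.2596 pp.
Average years of schooling: 0.16 × 1.21 = 0.1936 pp.
Hours worked: 0.56 × (-0.13) = -0.0728 pp.
TFP growth = 2.18 − 2.3804 = -0.2004%.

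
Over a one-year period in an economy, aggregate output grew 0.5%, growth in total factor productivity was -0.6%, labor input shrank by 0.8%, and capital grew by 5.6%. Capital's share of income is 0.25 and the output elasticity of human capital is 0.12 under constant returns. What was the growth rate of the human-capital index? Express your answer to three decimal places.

Labor's share = 1 − 0.25 − 0.12 = 0.63.
gY = gA + 0.25×5.6 + 0.63×(-0.8) + 0.12×g.
0.12×g = 0.5 + 0.6 − 0.896 = 0.204.
g = 0.204 / 0.12 = 1.7%.

1.700%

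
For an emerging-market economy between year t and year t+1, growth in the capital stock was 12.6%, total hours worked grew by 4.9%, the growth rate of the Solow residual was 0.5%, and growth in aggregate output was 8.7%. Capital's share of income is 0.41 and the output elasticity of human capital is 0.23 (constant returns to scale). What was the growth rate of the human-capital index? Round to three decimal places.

Labor's share = 1 − 0.41 − 0.23 = 0.36.
gY = gA + 0.41×12.6 + 0.36×4.9 + 0.23×g.
0.23×g = 8.7 − 0.5 − 6.93 = 1.27.
g = 1.27 / 0.23 = 5.52174%.

5.522%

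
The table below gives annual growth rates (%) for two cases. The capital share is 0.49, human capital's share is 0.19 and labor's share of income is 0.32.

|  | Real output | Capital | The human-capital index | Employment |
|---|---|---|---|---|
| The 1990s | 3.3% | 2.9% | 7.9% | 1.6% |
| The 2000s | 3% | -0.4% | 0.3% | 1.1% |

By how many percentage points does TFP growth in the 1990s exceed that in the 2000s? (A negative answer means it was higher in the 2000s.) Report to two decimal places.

-2.92 percentage points

Labor's share = 1 − 0.49 − 0.19 = 0.32.
The 1990s: TFP = 3.3 − 1.421 − 1.501 − 0.512 = -0.134%.
The 2000s: TFP = 3 + 0.196 − 0.057 − 0.352 = 2.787%.
Difference = -0.134 − (2.787) = -2.921 pp.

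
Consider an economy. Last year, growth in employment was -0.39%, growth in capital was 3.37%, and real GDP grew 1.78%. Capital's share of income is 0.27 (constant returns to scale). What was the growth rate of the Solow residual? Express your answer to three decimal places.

Labor's share = 1 − 0.27 = 0.73.
Capital: 0.27 × 3.37 = 0.9099 pp.
Employment: 0.73 × (-0.39) = -0.2847 pp.
TFP growth = 1.78 − 0.6252 = 1.1548%.

The Solow residual growth was 1.155%.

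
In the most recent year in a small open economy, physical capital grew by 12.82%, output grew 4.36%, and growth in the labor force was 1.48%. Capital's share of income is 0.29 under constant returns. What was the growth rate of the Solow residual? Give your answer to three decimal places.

Labor's share = 1 − 0.29 = 0.71.
Physical capital: 0.29 × 12.82 = 3.7178 pp.
The labor force: 0.71 × 1.48 = 1.0508 pp.
TFP growth = 4.36 − 4.7686 = -0.4086%.

-0.409%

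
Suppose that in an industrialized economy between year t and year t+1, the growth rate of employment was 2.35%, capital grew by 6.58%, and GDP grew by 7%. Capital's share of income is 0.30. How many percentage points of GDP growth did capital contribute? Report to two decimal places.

Contribution = share × growth = 0.3 × 6.58 = 1.974 pp.

1.97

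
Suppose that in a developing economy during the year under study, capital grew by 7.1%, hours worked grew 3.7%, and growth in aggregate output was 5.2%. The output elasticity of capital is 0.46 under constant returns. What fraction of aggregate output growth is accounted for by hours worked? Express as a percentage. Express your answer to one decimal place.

Labor's share = 1 − 0.46 = 0.54.
Hours worked contributed 0.54 × 3.7 = 1.998 pp.
Share of growth = 1.998 / 5.2 × 100 = 38.423%.

Hours worked accounted for 38.4% of growth.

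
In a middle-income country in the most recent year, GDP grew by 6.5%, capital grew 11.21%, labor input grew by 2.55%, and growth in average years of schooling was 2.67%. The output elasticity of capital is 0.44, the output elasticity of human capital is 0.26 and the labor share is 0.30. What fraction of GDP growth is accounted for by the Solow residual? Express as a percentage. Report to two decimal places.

Labor's share = 1 − 0.44 − 0.26 = 0.3.
Capital: 0.44 × 11.21 = 4.9324 pp.
Average years of schooling: 0.26 × 2.67 = 0.6942 pp.
Labor input: 0.3 × 2.55 = 0.765 pp.
TFP growth = 6.5 − 6.3916 = 0.1084%.
TFP share of growth = 0.1084 / 6.5 × 100 = 1.6677%.

The Solow residual accounted for 1.67% of growth.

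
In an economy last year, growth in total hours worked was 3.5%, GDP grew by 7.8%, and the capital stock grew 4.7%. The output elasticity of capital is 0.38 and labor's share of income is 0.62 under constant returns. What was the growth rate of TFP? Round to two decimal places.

Labor's share = 1 − 0.38 = 0.62.
The capital stock: 0.38 × 4.7 = 1.786 pp.
Total hours worked: 0.62 × 3.5 = 2.17 pp.
TFP growth = 7.8 − 3.956 = 3.844%.

TFP grew 3.84%.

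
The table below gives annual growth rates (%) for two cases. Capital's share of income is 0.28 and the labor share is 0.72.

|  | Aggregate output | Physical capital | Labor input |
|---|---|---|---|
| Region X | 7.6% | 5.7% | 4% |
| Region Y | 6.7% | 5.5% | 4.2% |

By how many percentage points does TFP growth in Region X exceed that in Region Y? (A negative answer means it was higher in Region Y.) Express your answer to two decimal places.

Labor's share = 1 − 0.28 = 0.72.
Region X: TFP = 7.6 − 1.596 − 2.88 = 3.124%.
Region Y: TFP = 6.7 − 1.54 − 3.024 = 2.136%.
Difference = 3.124 − (2.136) = 0.988 pp.

0.99 percentage points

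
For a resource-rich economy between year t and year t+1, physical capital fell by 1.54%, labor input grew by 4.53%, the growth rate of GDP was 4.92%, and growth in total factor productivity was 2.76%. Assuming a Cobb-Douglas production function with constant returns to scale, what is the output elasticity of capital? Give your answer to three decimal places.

gY = gA + α·gK + (1−α)·gL, so gY − gA − gL = α(gK − gL).
4.92 − 2.76 − 4.53 = α × (-1.54 − 4.53).
-2.37 = -6.07 α, so α = 0.39044.

α = 0.390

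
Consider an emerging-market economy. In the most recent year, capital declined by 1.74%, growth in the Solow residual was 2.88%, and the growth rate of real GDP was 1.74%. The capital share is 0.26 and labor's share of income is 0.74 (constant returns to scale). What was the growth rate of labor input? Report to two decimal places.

-0.93%

Labor's share = 1 − 0.26 = 0.74.
gY = gA + 0.26×(-1.74) + 0.74×g.
0.74×g = 1.74 − 2.88 + 0.4524 = -0.6876.
g = -0.6876 / 0.74 = -0.9292%.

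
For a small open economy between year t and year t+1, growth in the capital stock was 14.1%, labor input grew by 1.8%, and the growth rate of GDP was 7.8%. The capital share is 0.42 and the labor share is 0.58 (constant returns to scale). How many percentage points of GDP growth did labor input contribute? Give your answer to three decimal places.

1.044 percentage points

Labor's share = 1 − 0.42 = 0.58.
Contribution = share × growth = 0.58 × 1.8 = 1.044 pp.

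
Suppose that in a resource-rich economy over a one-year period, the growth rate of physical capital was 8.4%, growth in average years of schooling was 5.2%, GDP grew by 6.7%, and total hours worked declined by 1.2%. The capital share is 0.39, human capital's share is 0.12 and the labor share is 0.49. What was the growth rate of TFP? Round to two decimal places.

Labor's share = 1 − 0.39 − 0.12 = 0.49.
Physical capital: 0.39 × 8.4 = 3.276 pp.
Average years of schooling: 0.12 × 5.2 = 0.624 pp.
Total hours worked: 0.49 × (-1.2) = -0.588 pp.
TFP growth = 6.7 − 3.312 = 3.388%.

TFP grew 3.39%.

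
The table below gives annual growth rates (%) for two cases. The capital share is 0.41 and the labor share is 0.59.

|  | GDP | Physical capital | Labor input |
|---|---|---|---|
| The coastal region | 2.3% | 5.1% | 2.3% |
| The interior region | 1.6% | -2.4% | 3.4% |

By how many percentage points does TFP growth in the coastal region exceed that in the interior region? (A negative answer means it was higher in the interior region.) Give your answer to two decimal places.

Labor's share = 1 − 0.41 = 0.59.
The coastal region: TFP = 2.3 − 2.091 − 1.357 = -1.148%.
The interior region: TFP = 1.6 + 0.984 − 2.006 = 0.578%.
Difference = -1.148 − (0.578) = -1.726 pp.

-1.73 percentage points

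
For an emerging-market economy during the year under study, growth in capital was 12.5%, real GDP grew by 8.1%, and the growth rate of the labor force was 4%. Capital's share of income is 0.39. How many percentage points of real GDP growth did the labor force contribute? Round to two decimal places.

2.44 pp

Labor's share = 1 − 0.39 = 0.61.
Contribution = share × growth = 0.61 × 4 = 2.44 pp.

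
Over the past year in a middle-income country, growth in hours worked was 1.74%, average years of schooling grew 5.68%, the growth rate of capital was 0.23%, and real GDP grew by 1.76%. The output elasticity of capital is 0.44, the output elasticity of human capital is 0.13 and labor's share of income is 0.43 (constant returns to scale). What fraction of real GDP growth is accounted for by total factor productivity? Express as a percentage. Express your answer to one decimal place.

Total factor productivity accounted for 9.8% of growth.

Labor's share = 1 − 0.44 − 0.13 = 0.43.
Capital: 0.44 × 0.23 = 0.1012 pp.
Average years of schooling: 0.13 × 5.68 = 0.7384 pp.
Hours worked: 0.43 × 1.74 = 0.7482 pp.
TFP growth = 1.76 − 1.5878 = 0.1722%.
TFP share of growth = 0.1722 / 1.76 × 100 = 9.784%.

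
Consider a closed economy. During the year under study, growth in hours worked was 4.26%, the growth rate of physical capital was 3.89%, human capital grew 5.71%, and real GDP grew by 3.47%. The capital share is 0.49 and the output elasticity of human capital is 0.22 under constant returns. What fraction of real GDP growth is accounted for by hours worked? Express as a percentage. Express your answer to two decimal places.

Labor's share = 1 − 0.49 − 0.22 = 0.29.
Hours worked contributed 0.29 × 4.26 = 1.2354 pp.
Share of growth = 1.2354 / 3.47 × 100 = 35.6023%.

35.60%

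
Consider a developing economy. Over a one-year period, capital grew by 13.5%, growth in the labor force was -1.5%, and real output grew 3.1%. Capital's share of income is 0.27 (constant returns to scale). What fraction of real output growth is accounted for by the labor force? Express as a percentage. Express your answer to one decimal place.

The labor force accounted for -35.3% of growth.

Labor's share = 1 − 0.27 = 0.73.
The labor force contributed 0.73 × (-1.5) = -1.095 pp.
Share of growth = -1.095 / 3.1 × 100 = -35.323%.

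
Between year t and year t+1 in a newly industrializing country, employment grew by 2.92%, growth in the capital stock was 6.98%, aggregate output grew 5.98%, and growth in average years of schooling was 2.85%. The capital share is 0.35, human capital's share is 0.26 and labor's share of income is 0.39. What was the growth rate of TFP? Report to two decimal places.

Labor's share = 1 − 0.35 − 0.26 = 0.39.
The capital stock: 0.35 × 6.98 = 2.443 pp.
Average years of schooling: 0.26 × 2.85 = 0.741 pp.
Employment: 0.39 × 2.92 = 1.1388 pp.
TFP growth = 5.98 − 4.3228 = 1.6572%.

1.66%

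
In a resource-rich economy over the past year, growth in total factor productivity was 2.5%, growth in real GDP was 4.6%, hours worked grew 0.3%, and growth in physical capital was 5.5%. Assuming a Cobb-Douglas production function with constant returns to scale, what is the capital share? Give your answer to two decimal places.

gY = gA + α·gK + (1−α)·gL, so gY − gA − gL = α(gK − gL).
4.6 − 2.5 − 0.3 = α × (5.5 − 0.3).
1.8 = 5.2 α, so α = 0.3462.

The capital share is 0.35.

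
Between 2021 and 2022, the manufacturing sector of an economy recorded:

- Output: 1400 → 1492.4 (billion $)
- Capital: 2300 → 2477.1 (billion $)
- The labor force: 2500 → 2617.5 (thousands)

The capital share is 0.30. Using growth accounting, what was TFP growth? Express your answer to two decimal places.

TFP growth was 1.00%.

Output growth = (1492.4 − 1400) / 1400 = 6.6%.
Capital growth = (2477.1 − 2300) / 2300 = 7.7%.
The labor force growth = (2617.5 − 2500) / 2500 = 4.7%.
Labor's share = 1 − 0.3 = 0.7.
Capital: 0.3 × 7.7 = 2.31 pp.
The labor force: 0.7 × 4.7 = 3.29 pp.
TFP growth = 6.6 − 5.6 = 1%.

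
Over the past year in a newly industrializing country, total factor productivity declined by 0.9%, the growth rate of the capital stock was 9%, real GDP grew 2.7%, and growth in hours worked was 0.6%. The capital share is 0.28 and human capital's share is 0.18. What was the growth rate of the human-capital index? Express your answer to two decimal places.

Labor's share = 1 − 0.28 − 0.18 = 0.54.
gY = gA + 0.28×9 + 0.54×0.6 + 0.18×g.
0.18×g = 2.7 + 0.9 − 2.844 = 0.756.
g = 0.756 / 0.18 = 4.2%.

4.20%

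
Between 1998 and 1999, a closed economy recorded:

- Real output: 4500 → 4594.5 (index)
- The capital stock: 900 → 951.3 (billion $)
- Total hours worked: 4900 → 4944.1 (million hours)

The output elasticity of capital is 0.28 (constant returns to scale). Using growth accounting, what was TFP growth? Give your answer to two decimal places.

-0.14%

Real output growth = (4594.5 − 4500) / 4500 = 2.1%.
The capital stock growth = (951.3 − 900) / 900 = 5.7%.
Total hours worked growth = (4944.1 − 4900) / 4900 = 0.9%.
Labor's share = 1 − 0.28 = 0.72.
The capital stock: 0.28 × 5.7 = 1.596 pp.
Total hours worked: 0.72 × 0.9 = 0.648 pp.
TFP growth = 2.1 − 2.244 = -0.144%.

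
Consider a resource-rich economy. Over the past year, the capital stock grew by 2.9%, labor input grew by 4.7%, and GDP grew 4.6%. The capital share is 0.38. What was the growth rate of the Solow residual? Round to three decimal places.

Labor's share = 1 − 0.38 = 0.62.
The capital stock: 0.38 × 2.9 = 1.102 pp.
Labor input: 0.62 × 4.7 = 2.914 pp.
TFP growth = 4.6 − 4.016 = 0.584%.

The Solow residual grew 0.584%.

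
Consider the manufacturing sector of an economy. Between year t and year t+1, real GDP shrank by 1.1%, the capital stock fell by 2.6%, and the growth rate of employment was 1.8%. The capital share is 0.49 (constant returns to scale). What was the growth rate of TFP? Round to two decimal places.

-0.74%

Labor's share = 1 − 0.49 = 0.51.
The capital stock: 0.49 × (-2.6) = -1.274 pp.
Employment: 0.51 × 1.8 = 0.918 pp.
TFP growth = -1.1 + 0.356 = -0.744%.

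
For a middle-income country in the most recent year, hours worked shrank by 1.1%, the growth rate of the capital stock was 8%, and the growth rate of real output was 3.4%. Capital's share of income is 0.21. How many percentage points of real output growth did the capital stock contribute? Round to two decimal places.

Contribution = share × growth = 0.21 × 8 = 1.68 pp.

1.68 pp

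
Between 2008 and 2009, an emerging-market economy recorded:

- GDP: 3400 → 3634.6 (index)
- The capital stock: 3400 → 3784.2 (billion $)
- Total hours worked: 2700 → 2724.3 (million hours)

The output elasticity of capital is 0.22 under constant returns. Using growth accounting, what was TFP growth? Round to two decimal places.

3.71%

GDP growth = (3634.6 − 3400) / 3400 = 6.9%.
The capital stock growth = (3784.2 − 3400) / 3400 = 11.3%.
Total hours worked growth = (2724.3 − 2700) / 2700 = 0.9%.
Labor's share = 1 − 0.22 = 0.78.
The capital stock: 0.22 × 11.3 = 2.486 pp.
Total hours worked: 0.78 × 0.9 = 0.702 pp.
TFP growth = 6.9 − 3.188 = 3.712%.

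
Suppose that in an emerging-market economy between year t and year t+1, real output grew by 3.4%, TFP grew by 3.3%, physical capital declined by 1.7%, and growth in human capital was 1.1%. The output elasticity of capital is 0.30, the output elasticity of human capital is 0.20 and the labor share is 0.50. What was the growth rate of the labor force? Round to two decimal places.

The labor force grew 0.78%.

Labor's share = 1 − 0.3 − 0.2 = 0.5.
gY = gA + 0.3×(-1.7) + 0.2×1.1 + 0.5×g.
0.5×g = 3.4 − 3.3 + 0.29 = 0.39.
g = 0.39 / 0.5 = 0.78%.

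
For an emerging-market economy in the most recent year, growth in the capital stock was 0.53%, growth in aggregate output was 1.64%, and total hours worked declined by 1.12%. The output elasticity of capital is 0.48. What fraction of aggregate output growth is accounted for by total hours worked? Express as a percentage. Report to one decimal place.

Total hours worked accounted for -35.5% of growth.

Labor's share = 1 − 0.48 = 0.52.
Total hours worked contributed 0.52 × (-1.12) = -0.5824 pp.
Share of growth = -0.5824 / 1.64 × 100 = -35.512%.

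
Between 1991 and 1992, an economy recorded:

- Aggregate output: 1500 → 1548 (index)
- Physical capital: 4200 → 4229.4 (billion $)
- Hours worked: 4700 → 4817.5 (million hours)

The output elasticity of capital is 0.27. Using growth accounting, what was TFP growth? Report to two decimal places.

1.19%

Aggregate output growth = (1548 − 1500) / 1500 = 3.2%.
Physical capital growth = (4229.4 − 4200) / 4200 = 0.7%.
Hours worked growth = (4817.5 − 4700) / 4700 = 2.5%.
Labor's share = 1 − 0.27 = 0.73.
Physical capital: 0.27 × 0.7 = 0.189 pp.
Hours worked: 0.73 × 2.5 = 1.825 pp.
TFP growth = 3.2 − 2.014 = 1.186%.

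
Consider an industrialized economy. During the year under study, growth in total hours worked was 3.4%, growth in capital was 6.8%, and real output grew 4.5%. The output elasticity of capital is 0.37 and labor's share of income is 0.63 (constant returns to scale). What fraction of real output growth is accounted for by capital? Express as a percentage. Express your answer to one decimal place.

Capital accounted for 55.9% of growth.

Capital contributed 0.37 × 6.8 = 2.516 pp.
Share of growth = 2.516 / 4.5 × 100 = 55.911%.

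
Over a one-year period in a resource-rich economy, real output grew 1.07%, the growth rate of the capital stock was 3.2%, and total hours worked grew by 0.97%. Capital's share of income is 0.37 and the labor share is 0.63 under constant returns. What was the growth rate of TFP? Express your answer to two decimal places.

-0.73%

Labor's share = 1 − 0.37 = 0.63.
The capital stock: 0.37 × 3.2 = 1.184 pp.
Total hours worked: 0.63 × 0.97 = 0.6111 pp.
TFP growth = 1.07 − 1.7951 = -0.7251%.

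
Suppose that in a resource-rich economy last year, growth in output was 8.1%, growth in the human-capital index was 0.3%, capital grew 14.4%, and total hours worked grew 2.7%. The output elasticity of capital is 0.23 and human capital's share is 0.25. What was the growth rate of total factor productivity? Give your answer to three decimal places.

Labor's share = 1 − 0.23 − 0.25 = 0.52.
Capital: 0.23 × 14.4 = 3.312 pp.
The human-capital index: 0.25 × 0.3 = 0.075 pp.
Total hours worked: 0.52 × 2.7 = 1.404 pp.
TFP growth = 8.1 − 4.791 = 3.309%.

Total factor productivity growth was 3.309%.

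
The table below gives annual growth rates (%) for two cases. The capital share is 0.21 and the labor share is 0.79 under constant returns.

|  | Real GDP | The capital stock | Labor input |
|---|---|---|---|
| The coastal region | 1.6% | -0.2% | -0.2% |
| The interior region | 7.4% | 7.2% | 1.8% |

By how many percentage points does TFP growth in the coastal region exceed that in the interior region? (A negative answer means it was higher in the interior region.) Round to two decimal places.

Labor's share = 1 − 0.21 = 0.79.
The coastal region: TFP = 1.6 + 0.042 + 0.158 = 1.8%.
The interior region: TFP = 7.4 − 1.512 − 1.422 = 4.466%.
Difference = 1.8 − (4.466) = -2.666 pp.

-2.67 percentage points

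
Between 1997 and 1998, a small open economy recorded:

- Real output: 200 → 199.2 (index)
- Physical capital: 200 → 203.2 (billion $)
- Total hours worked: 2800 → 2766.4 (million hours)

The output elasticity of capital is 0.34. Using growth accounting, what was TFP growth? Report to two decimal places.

-0.15%

Real output growth = (199.2 − 200) / 200 = -0.4%.
Physical capital growth = (203.2 − 200) / 200 = 1.6%.
Total hours worked growth = (2766.4 − 2800) / 2800 = -1.2%.
Labor's share = 1 − 0.34 = 0.66.
Physical capital: 0.34 × 1.6 = 0.544 pp.
Total hours worked: 0.66 × (-1.2) = -0.792 pp.
TFP growth = -0.4 + 0.248 = -0.152%.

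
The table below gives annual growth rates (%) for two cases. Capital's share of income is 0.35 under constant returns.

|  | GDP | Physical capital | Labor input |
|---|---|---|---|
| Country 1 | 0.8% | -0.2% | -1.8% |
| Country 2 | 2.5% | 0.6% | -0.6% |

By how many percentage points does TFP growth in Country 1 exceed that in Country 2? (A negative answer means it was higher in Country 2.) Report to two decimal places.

-0.64 percentage points

Labor's share = 1 − 0.35 = 0.65.
Country 1: TFP = 0.8 + 0.07 + 1.17 = 2.04%.
Country 2: TFP = 2.5 − 0.21 + 0.39 = 2.68%.
Difference = 2.04 − (2.68) = -0.64 pp.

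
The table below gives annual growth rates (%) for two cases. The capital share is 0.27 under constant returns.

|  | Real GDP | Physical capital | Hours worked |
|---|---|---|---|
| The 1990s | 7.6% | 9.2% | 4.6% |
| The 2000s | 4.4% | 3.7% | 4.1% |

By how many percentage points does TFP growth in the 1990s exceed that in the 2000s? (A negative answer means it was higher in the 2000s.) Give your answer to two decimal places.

Labor's share = 1 − 0.27 = 0.73.
The 1990s: TFP = 7.6 − 2.484 − 3.358 = 1.758%.
The 2000s: TFP = 4.4 − 0.999 − 2.993 = 0.408%.
Difference = 1.758 − (0.408) = 1.35 pp.

1.35 percentage points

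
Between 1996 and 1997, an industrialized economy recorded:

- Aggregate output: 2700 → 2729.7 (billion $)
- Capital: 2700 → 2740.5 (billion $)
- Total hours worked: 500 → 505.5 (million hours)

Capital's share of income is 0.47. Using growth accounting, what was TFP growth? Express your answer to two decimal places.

-0.19%

Aggregate output growth = (2729.7 − 2700) / 2700 = 1.1%.
Capital growth = (2740.5 − 2700) / 2700 = 1.5%.
Total hours worked growth = (505.5 − 500) / 500 = 1.1%.
Labor's share = 1 − 0.47 = 0.53.
Capital: 0.47 × 1.5 = 0.705 pp.
Total hours worked: 0.53 × 1.1 = 0.583 pp.
TFP growth = 1.1 − 1.288 = -0.188%.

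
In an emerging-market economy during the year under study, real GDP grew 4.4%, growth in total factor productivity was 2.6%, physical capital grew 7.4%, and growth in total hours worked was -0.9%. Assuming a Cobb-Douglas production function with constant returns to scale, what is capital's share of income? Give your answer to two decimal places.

0.33

gY = gA + α·gK + (1−α)·gL, so gY − gA − gL = α(gK − gL).
4.4 − 2.6 + 0.9 = α × (7.4 − (-0.9)).
2.7 = 8.3 α, so α = 0.3253.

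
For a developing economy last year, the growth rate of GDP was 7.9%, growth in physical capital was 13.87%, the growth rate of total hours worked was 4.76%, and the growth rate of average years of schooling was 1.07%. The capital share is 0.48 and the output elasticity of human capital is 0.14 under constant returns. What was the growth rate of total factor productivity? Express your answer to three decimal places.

-0.716%

Labor's share = 1 − 0.48 − 0.14 = 0.38.
Physical capital: 0.48 × 13.87 = 6.6576 pp.
Average years of schooling: 0.14 × 1.07 = 0.1498 pp.
Total hours worked: 0.38 × 4.76 = 1.8088 pp.
TFP growth = 7.9 − 8.6162 = -0.7162%.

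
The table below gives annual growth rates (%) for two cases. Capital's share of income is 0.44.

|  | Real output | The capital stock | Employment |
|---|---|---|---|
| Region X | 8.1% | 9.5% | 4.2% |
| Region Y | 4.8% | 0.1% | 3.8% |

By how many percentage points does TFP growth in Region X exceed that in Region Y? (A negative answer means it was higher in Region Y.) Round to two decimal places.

Labor's share = 1 − 0.44 = 0.56.
Region X: TFP = 8.1 − 4.18 − 2.352 = 1.568%.
Region Y: TFP = 4.8 − 0.044 − 2.128 = 2.628%.
Difference = 1.568 − (2.628) = -1.06 pp.

-1.06 percentage points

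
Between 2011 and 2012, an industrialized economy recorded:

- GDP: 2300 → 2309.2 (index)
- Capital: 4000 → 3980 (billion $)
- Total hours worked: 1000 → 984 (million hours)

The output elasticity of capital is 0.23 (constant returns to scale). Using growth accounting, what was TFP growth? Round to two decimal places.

1.75%

GDP growth = (2309.2 − 2300) / 2300 = 0.4%.
Capital growth = (3980 − 4000) / 4000 = -0.5%.
Total hours worked growth = (984 − 1000) / 1000 = -1.6%.
Labor's share = 1 − 0.23 = 0.77.
Capital: 0.23 × (-0.5) = -0.115 pp.
Total hours worked: 0.77 × (-1.6) = -1.232 pp.
TFP growth = 0.4 + 1.347 = 1.747%.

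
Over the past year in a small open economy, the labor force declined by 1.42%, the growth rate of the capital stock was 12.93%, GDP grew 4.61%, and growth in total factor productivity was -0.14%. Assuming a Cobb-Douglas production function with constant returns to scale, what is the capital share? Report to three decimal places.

gY = gA + α·gK + (1−α)·gL, so gY − gA − gL = α(gK − gL).
4.61 + 0.14 + 1.42 = α × (12.93 − (-1.42)).
6.17 = 14.35 α, so α = 0.42997.

α = 0.430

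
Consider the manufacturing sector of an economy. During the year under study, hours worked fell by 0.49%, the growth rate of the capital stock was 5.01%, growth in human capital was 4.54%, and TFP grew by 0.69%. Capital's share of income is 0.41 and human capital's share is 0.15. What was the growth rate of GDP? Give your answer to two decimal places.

Labor's share = 1 − 0.41 − 0.15 = 0.44.
The capital stock: 0.41 × 5.01 = 2.0541 pp.
Human capital: 0.15 × 4.54 = 0.681 pp.
Hours worked: 0.44 × (-0.49) = -0.2156 pp.
Output growth = 0.69 + 2.5195 = 3.2095%.

3.21%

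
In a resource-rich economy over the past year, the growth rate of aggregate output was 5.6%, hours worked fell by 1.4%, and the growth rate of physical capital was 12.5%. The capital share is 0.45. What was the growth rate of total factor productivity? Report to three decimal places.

0.745%

Labor's share = 1 − 0.45 = 0.55.
Physical capital: 0.45 × 12.5 = 5.625 pp.
Hours worked: 0.55 × (-1.4) = -0.77 pp.
TFP growth = 5.6 − 4.855 = 0.745%.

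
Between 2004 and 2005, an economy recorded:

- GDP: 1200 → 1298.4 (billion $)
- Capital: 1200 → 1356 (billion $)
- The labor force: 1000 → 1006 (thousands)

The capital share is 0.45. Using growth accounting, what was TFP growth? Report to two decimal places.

2.02%

GDP growth = (1298.4 − 1200) / 1200 = 8.2%.
Capital growth = (1356 − 1200) / 1200 = 13%.
The labor force growth = (1006 − 1000) / 1000 = 0.6%.
Labor's share = 1 − 0.45 = 0.55.
Capital: 0.45 × 13 = 5.85 pp.
The labor force: 0.55 × 0.6 = 0.33 pp.
TFP growth = 8.2 − 6.18 = 2.02%.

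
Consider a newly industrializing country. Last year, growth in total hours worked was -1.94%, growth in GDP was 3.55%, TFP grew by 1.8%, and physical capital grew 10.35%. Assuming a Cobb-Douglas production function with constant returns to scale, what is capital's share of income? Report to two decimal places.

gY = gA + α·gK + (1−α)·gL, so gY − gA − gL = α(gK − gL).
3.55 − 1.8 + 1.94 = α × (10.35 − (-1.94)).
3.69 = 12.29 α, so α = 0.3002.

α = 0.30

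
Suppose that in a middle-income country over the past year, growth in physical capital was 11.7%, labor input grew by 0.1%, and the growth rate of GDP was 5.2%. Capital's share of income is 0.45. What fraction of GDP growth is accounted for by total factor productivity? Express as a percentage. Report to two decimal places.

-2.31%

Labor's share = 1 − 0.45 = 0.55.
Physical capital: 0.45 × 11.7 = 5.265 pp.
Labor input: 0.55 × 0.1 = 0.055 pp.
TFP growth = 5.2 − 5.32 = -0.12%.
TFP share of growth = -0.12 / 5.2 × 100 = -2.3077%.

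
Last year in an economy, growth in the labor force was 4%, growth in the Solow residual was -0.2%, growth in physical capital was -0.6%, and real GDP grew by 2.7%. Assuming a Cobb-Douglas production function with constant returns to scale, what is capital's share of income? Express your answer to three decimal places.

α = 0.239

gY = gA + α·gK + (1−α)·gL, so gY − gA − gL = α(gK − gL).
2.7 + 0.2 − 4 = α × (-0.6 − 4).
-1.1 = -4.6 α, so α = 0.23913.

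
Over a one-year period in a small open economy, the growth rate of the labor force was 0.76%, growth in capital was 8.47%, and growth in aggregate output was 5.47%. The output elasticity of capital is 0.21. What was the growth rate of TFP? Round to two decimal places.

Labor's share = 1 − 0.21 = 0.79.
Capital: 0.21 × 8.47 = 1.7787 pp.
The labor force: 0.79 × 0.76 = 0.6004 pp.
TFP growth = 5.47 − 2.3791 = 3.0909%.

3.09%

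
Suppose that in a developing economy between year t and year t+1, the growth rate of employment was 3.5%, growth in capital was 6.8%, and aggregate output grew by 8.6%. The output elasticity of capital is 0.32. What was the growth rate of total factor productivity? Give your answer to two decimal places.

4.04%

Labor's share = 1 − 0.32 = 0.68.
Capital: 0.32 × 6.8 = 2.176 pp.
Employment: 0.68 × 3.5 = 2.38 pp.
TFP growth = 8.6 − 4.556 = 4.044%.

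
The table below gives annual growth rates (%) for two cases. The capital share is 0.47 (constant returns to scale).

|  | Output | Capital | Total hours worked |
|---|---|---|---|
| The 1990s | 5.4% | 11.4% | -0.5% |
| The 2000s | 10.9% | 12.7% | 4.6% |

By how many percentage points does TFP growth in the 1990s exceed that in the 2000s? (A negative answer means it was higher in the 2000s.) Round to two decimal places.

Labor's share = 1 − 0.47 = 0.53.
The 1990s: TFP = 5.4 − 5.358 + 0.265 = 0.307%.
The 2000s: TFP = 10.9 − 5.969 − 2.438 = 2.493%.
Difference = 0.307 − (2.493) = -2.186 pp.

-2.19 percentage points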